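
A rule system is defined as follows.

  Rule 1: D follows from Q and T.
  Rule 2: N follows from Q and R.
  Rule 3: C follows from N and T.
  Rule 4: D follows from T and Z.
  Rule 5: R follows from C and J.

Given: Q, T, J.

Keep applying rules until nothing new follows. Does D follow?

Yes

From Q and T, Rule 1 gives D.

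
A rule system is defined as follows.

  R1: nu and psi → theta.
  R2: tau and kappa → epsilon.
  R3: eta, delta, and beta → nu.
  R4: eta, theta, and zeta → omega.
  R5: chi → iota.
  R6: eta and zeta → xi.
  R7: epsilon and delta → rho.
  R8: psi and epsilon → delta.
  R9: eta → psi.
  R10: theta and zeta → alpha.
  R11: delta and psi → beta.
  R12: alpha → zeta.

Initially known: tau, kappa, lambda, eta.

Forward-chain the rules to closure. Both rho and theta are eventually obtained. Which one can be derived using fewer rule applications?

rho: From eta, R9 gives psi. From tau and kappa, R2 gives epsilon. From psi and epsilon, R8 gives delta. From epsilon and delta, R7 gives rho. [4 rule applications]
theta: From eta, R9 gives psi. tau and kappa hold, so epsilon follows (R2). From psi and epsilon, R8 gives delta. delta and psi hold, so beta follows (R11). From eta, delta, and beta, R3 gives nu. nu and psi hold, so theta follows (R1). [6 rule applications]
rho needs fewer.

rho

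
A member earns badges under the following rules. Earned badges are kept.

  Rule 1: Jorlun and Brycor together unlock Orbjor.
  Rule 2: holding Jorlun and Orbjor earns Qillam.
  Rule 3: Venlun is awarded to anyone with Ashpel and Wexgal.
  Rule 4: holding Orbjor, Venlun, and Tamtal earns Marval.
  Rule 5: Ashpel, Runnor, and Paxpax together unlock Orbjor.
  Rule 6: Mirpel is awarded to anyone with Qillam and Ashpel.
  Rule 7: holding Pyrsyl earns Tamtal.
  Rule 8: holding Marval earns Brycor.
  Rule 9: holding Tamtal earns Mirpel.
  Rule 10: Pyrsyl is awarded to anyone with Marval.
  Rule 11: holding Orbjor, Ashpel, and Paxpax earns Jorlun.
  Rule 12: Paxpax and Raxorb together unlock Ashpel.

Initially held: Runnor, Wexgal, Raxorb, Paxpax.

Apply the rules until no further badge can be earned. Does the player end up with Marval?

Marval would need Orbjor, Venlun, and Tamtal (Rule 4), but Tamtal is never earned.

No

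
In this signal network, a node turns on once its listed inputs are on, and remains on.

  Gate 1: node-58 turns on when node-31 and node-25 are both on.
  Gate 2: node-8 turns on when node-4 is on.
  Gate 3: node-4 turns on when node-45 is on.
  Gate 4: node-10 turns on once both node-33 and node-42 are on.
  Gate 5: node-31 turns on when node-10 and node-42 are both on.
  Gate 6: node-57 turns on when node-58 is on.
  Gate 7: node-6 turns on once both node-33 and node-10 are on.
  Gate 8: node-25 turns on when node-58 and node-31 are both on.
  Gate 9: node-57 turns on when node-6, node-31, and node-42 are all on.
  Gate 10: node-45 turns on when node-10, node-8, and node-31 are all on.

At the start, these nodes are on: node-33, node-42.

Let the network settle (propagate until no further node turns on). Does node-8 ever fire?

node-8 would need node-4 (Gate 2), but node-4 never turns on.

No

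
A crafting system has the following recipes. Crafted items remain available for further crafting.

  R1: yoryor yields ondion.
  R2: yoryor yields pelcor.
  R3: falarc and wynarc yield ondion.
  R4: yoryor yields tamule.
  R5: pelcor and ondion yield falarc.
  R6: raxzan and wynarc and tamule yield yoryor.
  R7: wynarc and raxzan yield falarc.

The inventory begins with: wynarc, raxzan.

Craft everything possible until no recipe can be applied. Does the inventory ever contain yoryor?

yoryor would need raxzan, wynarc, and tamule (R6), but tamule is never obtained.

No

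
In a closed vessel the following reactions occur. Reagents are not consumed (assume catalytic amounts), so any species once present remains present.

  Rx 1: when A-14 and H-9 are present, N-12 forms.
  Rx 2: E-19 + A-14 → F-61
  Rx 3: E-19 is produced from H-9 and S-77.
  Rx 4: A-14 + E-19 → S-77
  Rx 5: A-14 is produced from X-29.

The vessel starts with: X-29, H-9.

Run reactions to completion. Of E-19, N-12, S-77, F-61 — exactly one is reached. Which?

N-12

X-29 present → A-14 forms (Rx 5).
A-14 and H-9 present → N-12 forms (Rx 1).
F-61 would need E-19 and A-14 (Rx 2), but E-19 never forms. S-77 would need A-14 and E-19 (Rx 4), but E-19 never forms. E-19 would need H-9 and S-77 (Rx 3), but S-77 never forms.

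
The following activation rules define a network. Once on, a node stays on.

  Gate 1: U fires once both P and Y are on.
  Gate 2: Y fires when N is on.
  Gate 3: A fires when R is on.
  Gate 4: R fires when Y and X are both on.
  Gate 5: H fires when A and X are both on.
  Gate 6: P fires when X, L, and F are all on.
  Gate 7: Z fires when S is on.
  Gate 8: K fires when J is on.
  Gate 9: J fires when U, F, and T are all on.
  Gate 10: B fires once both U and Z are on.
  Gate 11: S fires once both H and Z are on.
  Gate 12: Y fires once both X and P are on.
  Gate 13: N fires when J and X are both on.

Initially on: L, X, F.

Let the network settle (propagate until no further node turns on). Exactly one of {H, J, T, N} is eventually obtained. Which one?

H

Gate 6: X, L, and F on → P on.
X and P are on, so Y fires (Gate 12).
Y and X are on, so R fires (Gate 4).
R is on, so A fires (Gate 3).
A and X are on, so H fires (Gate 5).
N would need J and X (Gate 13), but J never turns on. J would need U, F, and T (Gate 9), but T never turns on. No rule produces T, and it is not given.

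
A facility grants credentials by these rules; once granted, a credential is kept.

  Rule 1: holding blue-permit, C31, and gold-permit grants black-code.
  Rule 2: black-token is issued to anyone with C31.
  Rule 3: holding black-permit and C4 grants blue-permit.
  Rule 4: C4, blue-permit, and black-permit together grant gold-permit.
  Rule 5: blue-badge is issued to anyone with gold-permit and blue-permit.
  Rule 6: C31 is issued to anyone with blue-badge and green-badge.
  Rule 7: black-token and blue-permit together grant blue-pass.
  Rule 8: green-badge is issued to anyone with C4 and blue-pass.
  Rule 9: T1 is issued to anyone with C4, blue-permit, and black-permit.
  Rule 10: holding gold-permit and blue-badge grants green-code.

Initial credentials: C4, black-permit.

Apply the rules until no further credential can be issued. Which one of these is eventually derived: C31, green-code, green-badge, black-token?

Holding black-permit and C4 grants blue-permit (Rule 3).
Holding C4, blue-permit, and black-permit grants gold-permit (Rule 4).
Holding gold-permit and blue-permit grants blue-badge (Rule 5).
Holding gold-permit and blue-badge grants green-code (Rule 10).
C31 would need blue-badge and green-badge (Rule 6), but green-badge is never granted. black-token would need C31 (Rule 2), but C31 is never granted. green-badge would need C4 and blue-pass (Rule 8), but blue-pass is never granted.

green-code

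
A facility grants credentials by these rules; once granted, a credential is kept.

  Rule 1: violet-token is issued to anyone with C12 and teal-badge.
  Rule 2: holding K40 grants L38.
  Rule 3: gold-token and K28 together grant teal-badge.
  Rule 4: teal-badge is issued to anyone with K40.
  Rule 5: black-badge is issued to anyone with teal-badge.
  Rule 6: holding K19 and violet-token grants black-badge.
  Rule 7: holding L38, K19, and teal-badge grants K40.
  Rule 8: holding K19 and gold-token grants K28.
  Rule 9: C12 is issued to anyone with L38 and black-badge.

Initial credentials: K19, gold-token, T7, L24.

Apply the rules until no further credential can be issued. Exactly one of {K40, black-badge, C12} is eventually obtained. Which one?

black-badge

Holding K19 and gold-token grants K28 (Rule 8).
Holding gold-token and K28 grants teal-badge (Rule 3).
Holding teal-badge grants black-badge (Rule 5).
C12 would need L38 and black-badge (Rule 9), but L38 is never granted. K40 would need L38, K19, and teal-badge (Rule 7), but L38 is never granted.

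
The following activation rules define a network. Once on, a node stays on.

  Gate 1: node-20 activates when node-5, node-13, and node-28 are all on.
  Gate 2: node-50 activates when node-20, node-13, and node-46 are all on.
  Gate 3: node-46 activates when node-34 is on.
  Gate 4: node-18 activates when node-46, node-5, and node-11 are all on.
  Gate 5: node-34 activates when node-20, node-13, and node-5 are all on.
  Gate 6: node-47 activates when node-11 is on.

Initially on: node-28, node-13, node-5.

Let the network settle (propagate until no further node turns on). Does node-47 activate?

node-47 would need node-11 (Gate 6), but node-11 never turns on.

No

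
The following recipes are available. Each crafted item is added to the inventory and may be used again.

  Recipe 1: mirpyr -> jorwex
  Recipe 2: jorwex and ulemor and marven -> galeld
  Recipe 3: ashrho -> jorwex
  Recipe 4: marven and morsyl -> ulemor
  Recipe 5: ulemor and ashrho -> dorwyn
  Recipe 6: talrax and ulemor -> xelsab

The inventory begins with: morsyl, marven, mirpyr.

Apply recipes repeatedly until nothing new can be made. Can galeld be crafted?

mirpyr -> jorwex (Recipe 1).
Using Recipe 4, marven and morsyl make ulemor.
jorwex and ulemor and marven -> galeld (Recipe 2).

Yes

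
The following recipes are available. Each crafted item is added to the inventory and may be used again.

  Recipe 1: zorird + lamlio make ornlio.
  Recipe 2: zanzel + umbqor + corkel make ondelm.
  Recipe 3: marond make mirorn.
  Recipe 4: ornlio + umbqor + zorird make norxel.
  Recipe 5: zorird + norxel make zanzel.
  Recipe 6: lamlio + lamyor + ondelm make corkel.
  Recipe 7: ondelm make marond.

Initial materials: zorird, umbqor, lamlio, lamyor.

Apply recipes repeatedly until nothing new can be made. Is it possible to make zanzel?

Yes

zorird + lamlio → ornlio (Recipe 1).
ornlio + umbqor + zorird → norxel (Recipe 4).
Using Recipe 5, zorird and norxel make zanzel.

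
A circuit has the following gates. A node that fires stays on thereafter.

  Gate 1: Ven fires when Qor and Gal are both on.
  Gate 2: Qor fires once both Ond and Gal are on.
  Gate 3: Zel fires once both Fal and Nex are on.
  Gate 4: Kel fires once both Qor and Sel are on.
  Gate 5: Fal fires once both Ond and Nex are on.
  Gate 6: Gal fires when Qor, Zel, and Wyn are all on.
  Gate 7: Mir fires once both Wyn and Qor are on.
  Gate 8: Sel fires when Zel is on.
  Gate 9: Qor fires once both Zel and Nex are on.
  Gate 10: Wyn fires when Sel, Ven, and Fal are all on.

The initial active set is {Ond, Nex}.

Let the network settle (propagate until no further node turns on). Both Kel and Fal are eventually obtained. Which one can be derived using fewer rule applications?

Fal: Gate 5: Ond and Nex on → Fal on. [1 rule application]
Kel: Gate 5: Ond and Nex on → Fal on. Fal and Nex are on, so Zel fires (Gate 3). Zel and Nex are on, so Qor fires (Gate 9). Zel is on, so Sel fires (Gate 8). Gate 4: Qor and Sel on → Kel on. [5 rule applications]
Fal needs fewer.

Fal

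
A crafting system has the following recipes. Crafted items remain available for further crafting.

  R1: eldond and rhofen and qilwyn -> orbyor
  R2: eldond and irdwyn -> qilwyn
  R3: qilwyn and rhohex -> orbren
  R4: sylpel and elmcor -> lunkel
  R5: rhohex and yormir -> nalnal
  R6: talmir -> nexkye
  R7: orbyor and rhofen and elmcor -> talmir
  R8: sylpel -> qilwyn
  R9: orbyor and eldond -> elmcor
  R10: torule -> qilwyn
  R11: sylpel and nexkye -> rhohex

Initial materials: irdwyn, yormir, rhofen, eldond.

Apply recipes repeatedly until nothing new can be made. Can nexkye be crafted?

eldond and irdwyn -> qilwyn (R2).
eldond and rhofen and qilwyn -> orbyor (R1).
orbyor and eldond -> elmcor (R9).
Using R7, orbyor, rhofen, and elmcor make talmir.
talmir -> nexkye (R6).

Yes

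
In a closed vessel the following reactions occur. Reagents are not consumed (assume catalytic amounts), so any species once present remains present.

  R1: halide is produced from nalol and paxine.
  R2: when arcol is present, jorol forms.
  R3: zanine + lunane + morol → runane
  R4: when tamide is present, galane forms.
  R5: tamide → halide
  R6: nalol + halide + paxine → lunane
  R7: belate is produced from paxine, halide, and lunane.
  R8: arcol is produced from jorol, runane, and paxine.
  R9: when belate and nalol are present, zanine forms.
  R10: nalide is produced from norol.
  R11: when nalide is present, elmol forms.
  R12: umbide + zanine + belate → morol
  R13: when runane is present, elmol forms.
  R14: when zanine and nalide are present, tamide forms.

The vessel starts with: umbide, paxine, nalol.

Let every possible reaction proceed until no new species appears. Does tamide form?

No

tamide would need zanine and nalide (R14), but nalide never forms.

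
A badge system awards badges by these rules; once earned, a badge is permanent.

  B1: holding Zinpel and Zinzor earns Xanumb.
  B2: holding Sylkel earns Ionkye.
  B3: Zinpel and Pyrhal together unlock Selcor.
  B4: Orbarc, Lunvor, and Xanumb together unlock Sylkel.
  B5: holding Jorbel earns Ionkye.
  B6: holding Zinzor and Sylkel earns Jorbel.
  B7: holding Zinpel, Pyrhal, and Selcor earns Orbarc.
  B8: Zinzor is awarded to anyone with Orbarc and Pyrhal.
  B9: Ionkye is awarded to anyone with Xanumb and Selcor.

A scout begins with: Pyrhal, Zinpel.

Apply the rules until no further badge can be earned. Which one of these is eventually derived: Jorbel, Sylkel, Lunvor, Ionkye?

With Zinpel and Pyrhal, Selcor is earned (B3).
With Zinpel, Pyrhal, and Selcor, Orbarc is earned (B7).
With Orbarc and Pyrhal, Zinzor is earned (B8).
With Zinpel and Zinzor, Xanumb is earned (B1).
With Xanumb and Selcor, Ionkye is earned (B9).
No rule produces Lunvor, and it is not given. Sylkel would need Orbarc, Lunvor, and Xanumb (B4), but Lunvor is never earned. Jorbel would need Zinzor and Sylkel (B6), but Sylkel is never earned.

Ionkye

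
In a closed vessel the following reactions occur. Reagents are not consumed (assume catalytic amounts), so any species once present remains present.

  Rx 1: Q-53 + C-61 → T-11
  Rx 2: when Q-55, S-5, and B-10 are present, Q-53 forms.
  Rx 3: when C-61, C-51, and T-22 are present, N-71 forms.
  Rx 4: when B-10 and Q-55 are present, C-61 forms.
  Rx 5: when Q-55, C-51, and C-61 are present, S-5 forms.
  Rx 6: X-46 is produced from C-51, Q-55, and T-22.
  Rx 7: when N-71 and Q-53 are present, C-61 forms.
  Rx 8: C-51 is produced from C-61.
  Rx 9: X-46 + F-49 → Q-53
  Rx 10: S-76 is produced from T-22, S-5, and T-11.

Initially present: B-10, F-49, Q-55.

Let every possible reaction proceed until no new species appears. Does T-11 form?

Yes

B-10 and Q-55 present → C-61 forms (Rx 4).
C-61 present → C-51 forms (Rx 8).
Q-55, C-51, and C-61 present → S-5 forms (Rx 5).
Q-55, S-5, and B-10 present → Q-53 forms (Rx 2).
Q-53 and C-61 present → T-11 forms (Rx 1).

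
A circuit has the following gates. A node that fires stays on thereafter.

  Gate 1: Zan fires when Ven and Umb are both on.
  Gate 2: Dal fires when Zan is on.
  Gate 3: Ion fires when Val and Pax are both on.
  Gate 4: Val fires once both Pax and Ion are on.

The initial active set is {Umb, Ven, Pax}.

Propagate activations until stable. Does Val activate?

No

Val would need Pax and Ion (Gate 4), but Ion never turns on.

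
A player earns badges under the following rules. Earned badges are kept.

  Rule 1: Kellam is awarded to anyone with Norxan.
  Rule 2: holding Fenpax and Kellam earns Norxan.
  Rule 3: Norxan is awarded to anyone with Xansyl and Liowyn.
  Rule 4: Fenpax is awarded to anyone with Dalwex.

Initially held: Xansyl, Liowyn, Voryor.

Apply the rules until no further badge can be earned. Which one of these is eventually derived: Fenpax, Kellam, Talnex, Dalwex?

With Xansyl and Liowyn, Norxan is earned (Rule 3).
With Norxan, Kellam is earned (Rule 1).
No rule produces Talnex, and it is not given. No rule produces Dalwex, and it is not given. Fenpax would need Dalwex (Rule 4), but Dalwex is never earned.

Kellam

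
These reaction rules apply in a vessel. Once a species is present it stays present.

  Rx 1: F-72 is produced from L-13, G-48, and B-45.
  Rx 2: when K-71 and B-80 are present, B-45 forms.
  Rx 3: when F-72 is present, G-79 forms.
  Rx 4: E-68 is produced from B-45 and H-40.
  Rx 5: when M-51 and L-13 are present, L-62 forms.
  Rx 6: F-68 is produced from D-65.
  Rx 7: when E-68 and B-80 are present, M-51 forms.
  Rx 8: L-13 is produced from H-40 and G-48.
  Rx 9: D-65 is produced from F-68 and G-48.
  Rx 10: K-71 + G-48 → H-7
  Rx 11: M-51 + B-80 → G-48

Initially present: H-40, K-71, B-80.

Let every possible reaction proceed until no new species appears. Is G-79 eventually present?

Yes

K-71 and B-80 present → B-45 forms (Rx 2).
B-45 and H-40 present → E-68 forms (Rx 4).
E-68 and B-80 present → M-51 forms (Rx 7).
M-51 and B-80 present → G-48 forms (Rx 11).
H-40 and G-48 present → L-13 forms (Rx 8).
L-13, G-48, and B-45 present → F-72 forms (Rx 1).
F-72 present → G-79 forms (Rx 3).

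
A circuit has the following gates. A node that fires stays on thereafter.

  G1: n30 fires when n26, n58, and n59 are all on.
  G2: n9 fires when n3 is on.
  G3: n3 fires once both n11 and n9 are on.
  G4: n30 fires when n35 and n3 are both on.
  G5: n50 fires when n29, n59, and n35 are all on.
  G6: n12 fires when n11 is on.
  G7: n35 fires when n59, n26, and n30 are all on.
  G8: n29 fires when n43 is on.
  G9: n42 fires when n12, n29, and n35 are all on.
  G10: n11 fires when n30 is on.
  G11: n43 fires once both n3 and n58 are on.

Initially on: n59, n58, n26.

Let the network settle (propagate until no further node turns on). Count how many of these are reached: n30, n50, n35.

2

n26, n58, and n59 are on, so n30 fires (G1).
G7: n59, n26, and n30 on → n35 on.
n30: reached.
n50 would need n29, n59, and n35 (G5), but n29 never turns on.
n35: reached.
Reached: n30 and n35 — 2 of the 3.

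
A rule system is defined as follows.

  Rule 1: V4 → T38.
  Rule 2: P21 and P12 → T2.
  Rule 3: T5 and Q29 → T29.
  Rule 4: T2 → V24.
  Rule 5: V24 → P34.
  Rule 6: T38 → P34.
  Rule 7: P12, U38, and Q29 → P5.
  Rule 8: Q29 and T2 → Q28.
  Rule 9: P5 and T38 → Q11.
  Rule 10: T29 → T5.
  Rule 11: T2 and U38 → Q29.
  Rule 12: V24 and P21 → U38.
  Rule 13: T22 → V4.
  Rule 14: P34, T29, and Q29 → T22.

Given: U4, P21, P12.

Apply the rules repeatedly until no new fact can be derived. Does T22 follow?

T22 would need P34, T29, and Q29 (Rule 14), but T29 is never established.

No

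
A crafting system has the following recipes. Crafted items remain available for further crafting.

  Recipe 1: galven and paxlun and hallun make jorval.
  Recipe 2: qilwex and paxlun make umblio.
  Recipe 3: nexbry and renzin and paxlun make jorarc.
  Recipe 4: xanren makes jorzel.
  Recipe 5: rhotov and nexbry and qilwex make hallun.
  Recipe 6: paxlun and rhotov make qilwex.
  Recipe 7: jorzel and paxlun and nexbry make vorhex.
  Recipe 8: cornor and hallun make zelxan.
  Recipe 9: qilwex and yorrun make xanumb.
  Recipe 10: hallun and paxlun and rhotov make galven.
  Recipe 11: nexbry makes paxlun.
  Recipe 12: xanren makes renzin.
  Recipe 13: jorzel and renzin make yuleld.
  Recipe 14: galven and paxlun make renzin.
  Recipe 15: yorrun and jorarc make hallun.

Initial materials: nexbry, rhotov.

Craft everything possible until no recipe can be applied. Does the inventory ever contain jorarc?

Using Recipe 11, nexbry makes paxlun.
paxlun and rhotov → qilwex (Recipe 6).
rhotov and nexbry and qilwex → hallun (Recipe 5).
Using Recipe 10, hallun, paxlun, and rhotov make galven.
galven and paxlun → renzin (Recipe 14).
nexbry and renzin and paxlun → jorarc (Recipe 3).

Yes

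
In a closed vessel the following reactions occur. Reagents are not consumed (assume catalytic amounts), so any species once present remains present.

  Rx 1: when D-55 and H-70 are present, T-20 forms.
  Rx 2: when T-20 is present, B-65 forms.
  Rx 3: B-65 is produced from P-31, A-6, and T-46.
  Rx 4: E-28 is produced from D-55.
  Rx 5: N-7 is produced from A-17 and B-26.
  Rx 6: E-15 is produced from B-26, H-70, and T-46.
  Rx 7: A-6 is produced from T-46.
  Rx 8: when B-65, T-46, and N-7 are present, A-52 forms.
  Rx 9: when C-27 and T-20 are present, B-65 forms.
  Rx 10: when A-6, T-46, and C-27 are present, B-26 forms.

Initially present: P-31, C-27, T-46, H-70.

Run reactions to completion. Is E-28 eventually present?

No

E-28 would need D-55 (Rx 4), but D-55 never forms.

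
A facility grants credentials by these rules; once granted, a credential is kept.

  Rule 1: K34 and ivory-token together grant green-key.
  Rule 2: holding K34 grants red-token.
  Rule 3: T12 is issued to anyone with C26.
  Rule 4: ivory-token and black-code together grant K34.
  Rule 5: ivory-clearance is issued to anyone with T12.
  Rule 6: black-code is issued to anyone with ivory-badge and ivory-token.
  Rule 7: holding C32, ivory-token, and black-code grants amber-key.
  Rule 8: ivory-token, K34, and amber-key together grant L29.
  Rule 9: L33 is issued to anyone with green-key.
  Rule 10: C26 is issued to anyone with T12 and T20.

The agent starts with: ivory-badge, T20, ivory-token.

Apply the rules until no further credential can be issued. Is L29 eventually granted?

L29 would need ivory-token, K34, and amber-key (Rule 8), but amber-key is never granted.

No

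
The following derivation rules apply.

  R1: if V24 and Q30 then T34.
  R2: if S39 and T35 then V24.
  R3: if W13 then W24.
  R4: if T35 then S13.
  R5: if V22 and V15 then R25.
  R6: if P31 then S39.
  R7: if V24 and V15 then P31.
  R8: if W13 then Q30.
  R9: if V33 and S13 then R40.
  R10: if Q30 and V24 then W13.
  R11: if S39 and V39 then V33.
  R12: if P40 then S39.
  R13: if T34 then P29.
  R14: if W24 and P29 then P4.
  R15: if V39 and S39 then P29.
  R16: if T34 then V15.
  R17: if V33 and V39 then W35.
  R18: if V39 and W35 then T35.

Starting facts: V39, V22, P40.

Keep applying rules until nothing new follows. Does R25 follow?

No

R25 would need V22 and V15 (R5), but V15 is never established.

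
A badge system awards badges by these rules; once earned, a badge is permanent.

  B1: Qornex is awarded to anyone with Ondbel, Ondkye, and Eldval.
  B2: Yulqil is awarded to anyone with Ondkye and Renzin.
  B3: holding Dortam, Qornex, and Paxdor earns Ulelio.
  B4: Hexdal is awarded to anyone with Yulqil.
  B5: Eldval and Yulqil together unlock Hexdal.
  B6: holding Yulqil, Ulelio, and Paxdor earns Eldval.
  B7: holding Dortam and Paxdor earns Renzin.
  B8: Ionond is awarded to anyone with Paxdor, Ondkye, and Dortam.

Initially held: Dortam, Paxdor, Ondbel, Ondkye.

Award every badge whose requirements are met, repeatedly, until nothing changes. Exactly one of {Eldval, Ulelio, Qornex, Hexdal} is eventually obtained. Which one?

Hexdal

With Dortam and Paxdor, Renzin is earned (B7).
With Ondkye and Renzin, Yulqil is earned (B2).
With Yulqil, Hexdal is earned (B4).
Eldval would need Yulqil, Ulelio, and Paxdor (B6), but Ulelio is never earned. Ulelio would need Dortam, Qornex, and Paxdor (B3), but Qornex is never earned. Qornex would need Ondbel, Ondkye, and Eldval (B1), but Eldval is never earned.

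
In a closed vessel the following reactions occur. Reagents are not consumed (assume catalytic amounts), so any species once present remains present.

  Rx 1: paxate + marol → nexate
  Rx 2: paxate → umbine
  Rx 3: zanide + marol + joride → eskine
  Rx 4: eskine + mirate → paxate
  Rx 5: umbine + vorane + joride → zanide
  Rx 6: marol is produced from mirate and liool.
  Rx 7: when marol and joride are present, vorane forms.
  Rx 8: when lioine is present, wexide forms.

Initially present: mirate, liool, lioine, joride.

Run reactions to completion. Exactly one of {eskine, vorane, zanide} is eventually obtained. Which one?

vorane

mirate and liool present → marol forms (Rx 6).
marol and joride present → vorane forms (Rx 7).
zanide would need umbine, vorane, and joride (Rx 5), but umbine never forms. eskine would need zanide, marol, and joride (Rx 3), but zanide never forms.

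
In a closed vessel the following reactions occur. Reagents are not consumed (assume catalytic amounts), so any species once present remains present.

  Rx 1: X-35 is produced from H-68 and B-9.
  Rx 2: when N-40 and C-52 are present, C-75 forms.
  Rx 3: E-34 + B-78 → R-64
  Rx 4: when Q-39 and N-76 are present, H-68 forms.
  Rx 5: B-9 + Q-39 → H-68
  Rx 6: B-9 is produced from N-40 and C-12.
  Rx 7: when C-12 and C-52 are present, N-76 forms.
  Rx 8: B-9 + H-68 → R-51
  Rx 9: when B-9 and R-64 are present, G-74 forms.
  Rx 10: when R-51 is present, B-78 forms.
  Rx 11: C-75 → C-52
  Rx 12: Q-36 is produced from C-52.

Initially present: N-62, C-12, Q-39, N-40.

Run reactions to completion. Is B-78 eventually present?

Yes

N-40 and C-12 present → B-9 forms (Rx 6).
B-9 and Q-39 present → H-68 forms (Rx 5).
B-9 and H-68 present → R-51 forms (Rx 8).
R-51 present → B-78 forms (Rx 10).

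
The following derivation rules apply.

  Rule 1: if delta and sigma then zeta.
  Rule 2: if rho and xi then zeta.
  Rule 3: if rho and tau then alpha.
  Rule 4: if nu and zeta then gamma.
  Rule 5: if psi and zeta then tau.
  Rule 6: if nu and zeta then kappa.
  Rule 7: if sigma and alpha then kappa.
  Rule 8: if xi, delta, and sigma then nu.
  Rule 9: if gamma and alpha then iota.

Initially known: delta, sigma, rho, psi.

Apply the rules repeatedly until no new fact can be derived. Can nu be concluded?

nu would need xi, delta, and sigma (Rule 8), but xi is never established.

No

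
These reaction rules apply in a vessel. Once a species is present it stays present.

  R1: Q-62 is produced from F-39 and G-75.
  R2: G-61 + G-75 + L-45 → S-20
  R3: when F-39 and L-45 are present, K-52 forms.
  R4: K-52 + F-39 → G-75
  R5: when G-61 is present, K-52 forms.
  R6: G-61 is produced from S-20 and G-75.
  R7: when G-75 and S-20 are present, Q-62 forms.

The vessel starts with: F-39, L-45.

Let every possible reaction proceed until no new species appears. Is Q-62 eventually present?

Yes

F-39 and L-45 present → K-52 forms (R3).
K-52 and F-39 present → G-75 forms (R4).
F-39 and G-75 present → Q-62 forms (R1).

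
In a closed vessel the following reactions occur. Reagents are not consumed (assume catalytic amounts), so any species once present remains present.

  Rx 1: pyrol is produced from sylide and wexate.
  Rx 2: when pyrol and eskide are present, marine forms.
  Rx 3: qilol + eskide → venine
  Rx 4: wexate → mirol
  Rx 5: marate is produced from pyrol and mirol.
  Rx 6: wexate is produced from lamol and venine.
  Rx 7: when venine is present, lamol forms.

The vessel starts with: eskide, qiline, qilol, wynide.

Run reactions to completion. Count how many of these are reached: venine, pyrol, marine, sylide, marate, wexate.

qilol and eskide present → venine forms (Rx 3).
venine present → lamol forms (Rx 7).
lamol and venine present → wexate forms (Rx 6).
venine: reached.
pyrol would need sylide and wexate (Rx 1), but sylide never forms.
marine would need pyrol and eskide (Rx 2), but pyrol never forms.
No rule produces sylide, and it is not given.
marate would need pyrol and mirol (Rx 5), but pyrol never forms.
wexate: reached.
Reached: venine and wexate — 2 of the 6.

2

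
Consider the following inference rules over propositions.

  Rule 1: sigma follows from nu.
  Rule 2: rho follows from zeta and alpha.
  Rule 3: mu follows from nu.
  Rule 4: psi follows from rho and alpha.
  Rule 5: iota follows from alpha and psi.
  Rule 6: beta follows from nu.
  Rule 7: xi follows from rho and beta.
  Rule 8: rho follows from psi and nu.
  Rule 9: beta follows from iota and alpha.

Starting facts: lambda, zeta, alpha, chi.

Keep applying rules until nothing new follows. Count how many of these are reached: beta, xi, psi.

zeta and alpha hold, so rho follows (Rule 2).
rho and alpha hold, so psi follows (Rule 4).
alpha and psi hold, so iota follows (Rule 5).
iota and alpha hold, so beta follows (Rule 9).
From rho and beta, Rule 7 gives xi.
beta: reached.
xi: reached.
psi: reached.
All 3 are reached.

3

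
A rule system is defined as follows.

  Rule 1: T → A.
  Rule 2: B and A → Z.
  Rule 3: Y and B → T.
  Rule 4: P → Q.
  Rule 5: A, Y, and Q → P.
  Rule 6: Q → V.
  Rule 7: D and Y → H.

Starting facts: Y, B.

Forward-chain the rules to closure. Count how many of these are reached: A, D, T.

2

From Y and B, Rule 3 gives T.
T holds, so A follows (Rule 1).
A: reached.
No rule produces D, and it is not given.
T: reached.
Reached: A and T — 2 of the 3.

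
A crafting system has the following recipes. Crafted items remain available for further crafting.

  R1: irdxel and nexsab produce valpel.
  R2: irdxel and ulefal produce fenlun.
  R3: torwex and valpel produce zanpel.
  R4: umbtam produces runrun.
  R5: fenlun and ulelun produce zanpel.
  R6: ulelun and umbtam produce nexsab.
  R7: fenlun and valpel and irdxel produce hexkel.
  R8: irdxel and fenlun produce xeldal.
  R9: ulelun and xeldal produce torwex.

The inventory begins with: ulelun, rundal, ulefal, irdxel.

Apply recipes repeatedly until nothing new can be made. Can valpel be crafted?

No

valpel would need irdxel and nexsab (R1), but nexsab is never obtained.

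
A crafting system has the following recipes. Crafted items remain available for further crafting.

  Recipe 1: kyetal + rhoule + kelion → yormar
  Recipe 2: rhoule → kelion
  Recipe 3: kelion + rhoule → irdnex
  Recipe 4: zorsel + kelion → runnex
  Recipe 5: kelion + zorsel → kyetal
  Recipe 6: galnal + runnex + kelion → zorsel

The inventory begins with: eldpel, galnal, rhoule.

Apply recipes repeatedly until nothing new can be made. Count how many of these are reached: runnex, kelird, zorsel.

0

runnex would need zorsel and kelion (Recipe 4), but zorsel is never obtained.
No rule produces kelird, and it is not given.
zorsel would need galnal, runnex, and kelion (Recipe 6), but runnex is never obtained.
None of the 3 are reached.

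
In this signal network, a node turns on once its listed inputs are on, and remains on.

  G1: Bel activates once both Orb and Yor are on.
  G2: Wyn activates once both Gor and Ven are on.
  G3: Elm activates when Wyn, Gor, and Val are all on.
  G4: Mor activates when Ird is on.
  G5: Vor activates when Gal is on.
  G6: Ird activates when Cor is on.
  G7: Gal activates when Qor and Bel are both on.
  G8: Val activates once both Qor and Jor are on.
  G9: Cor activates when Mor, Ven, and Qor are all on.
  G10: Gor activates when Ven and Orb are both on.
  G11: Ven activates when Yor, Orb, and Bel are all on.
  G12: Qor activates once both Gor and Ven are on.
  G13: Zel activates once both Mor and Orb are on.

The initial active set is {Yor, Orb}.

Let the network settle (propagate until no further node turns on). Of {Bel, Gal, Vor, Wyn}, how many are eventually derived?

G1: Orb and Yor on → Bel on.
Yor, Orb, and Bel are on, so Ven activates (G11).
G10: Ven and Orb on → Gor on.
G2: Gor and Ven on → Wyn on.
Gor and Ven are on, so Qor activates (G12).
Qor and Bel are on, so Gal activates (G7).
G5: Gal on → Vor on.
Bel: reached.
Gal: reached.
Vor: reached.
Wyn: reached.
All 4 are reached.

4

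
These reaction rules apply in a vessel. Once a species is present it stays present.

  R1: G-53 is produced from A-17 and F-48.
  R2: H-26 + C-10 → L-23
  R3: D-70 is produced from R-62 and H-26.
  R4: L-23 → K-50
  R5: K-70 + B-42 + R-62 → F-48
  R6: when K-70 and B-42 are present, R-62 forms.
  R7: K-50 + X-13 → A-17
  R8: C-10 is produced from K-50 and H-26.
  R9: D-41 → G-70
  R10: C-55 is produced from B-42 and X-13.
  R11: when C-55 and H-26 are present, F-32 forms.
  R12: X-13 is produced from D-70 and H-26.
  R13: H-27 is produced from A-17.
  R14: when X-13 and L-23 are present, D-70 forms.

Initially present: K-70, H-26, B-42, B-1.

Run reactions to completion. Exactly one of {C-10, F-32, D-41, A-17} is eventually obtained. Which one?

F-32

K-70 and B-42 present → R-62 forms (R6).
R-62 and H-26 present → D-70 forms (R3).
D-70 and H-26 present → X-13 forms (R12).
B-42 and X-13 present → C-55 forms (R10).
C-55 and H-26 present → F-32 forms (R11).
C-10 would need K-50 and H-26 (R8), but K-50 never forms. A-17 would need K-50 and X-13 (R7), but K-50 never forms. No rule produces D-41, and it is not given.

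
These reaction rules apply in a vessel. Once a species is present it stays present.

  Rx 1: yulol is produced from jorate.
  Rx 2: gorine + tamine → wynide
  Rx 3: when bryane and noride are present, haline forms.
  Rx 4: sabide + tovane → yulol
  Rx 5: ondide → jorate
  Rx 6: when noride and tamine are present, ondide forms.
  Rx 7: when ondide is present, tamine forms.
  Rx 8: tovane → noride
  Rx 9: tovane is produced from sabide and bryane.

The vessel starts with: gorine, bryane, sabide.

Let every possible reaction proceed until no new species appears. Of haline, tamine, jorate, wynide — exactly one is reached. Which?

haline

sabide and bryane present → tovane forms (Rx 9).
tovane present → noride forms (Rx 8).
bryane and noride present → haline forms (Rx 3).
jorate would need ondide (Rx 5), but ondide never forms. wynide would need gorine and tamine (Rx 2), but tamine never forms. tamine would need ondide (Rx 7), but ondide never forms.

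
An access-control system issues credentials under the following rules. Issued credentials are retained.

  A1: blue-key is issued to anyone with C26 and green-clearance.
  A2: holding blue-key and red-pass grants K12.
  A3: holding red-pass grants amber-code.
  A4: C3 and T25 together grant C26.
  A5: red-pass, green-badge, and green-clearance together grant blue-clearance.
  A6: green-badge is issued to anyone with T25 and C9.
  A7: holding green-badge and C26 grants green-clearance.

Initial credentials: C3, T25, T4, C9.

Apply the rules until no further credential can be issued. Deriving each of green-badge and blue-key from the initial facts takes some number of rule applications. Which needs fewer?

green-badge: Holding T25 and C9 grants green-badge (A6). [1 rule application]
blue-key: Holding T25 and C9 grants green-badge (A6). Holding C3 and T25 grants C26 (A4). Holding green-badge and C26 grants green-clearance (A7). Holding C26 and green-clearance grants blue-key (A1). [4 rule applications]
green-badge needs fewer.

green-badge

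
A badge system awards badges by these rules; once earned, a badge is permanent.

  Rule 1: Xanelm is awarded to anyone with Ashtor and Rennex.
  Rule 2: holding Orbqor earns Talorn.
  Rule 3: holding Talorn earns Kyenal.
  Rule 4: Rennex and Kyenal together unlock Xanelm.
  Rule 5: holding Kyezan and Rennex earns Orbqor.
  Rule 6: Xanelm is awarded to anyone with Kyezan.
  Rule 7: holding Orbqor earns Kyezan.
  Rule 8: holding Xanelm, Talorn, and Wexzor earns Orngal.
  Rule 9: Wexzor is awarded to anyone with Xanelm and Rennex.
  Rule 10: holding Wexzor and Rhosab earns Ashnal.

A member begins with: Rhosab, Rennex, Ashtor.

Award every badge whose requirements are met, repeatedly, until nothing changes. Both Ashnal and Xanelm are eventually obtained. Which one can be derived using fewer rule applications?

Xanelm: With Ashtor and Rennex, Xanelm is earned (Rule 1). [1 rule application]
Ashnal: With Ashtor and Rennex, Xanelm is earned (Rule 1). With Xanelm and Rennex, Wexzor is earned (Rule 9). With Wexzor and Rhosab, Ashnal is earned (Rule 10). [3 rule applications]
Xanelm needs fewer.

Xanelm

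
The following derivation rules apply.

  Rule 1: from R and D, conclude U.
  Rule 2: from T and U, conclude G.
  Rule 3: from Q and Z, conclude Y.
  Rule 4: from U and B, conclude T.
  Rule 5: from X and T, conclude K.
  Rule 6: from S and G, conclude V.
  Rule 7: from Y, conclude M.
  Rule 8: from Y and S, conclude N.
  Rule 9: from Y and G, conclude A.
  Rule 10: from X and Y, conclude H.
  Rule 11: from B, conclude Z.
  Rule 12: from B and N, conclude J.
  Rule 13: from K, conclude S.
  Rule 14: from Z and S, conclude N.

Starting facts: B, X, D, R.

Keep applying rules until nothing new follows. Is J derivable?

B holds, so Z follows (Rule 11).
R and D hold, so U follows (Rule 1).
U and B hold, so T follows (Rule 4).
From X and T, Rule 5 gives K.
From K, Rule 13 gives S.
From Z and S, Rule 14 gives N.
B and N hold, so J follows (Rule 12).

Yes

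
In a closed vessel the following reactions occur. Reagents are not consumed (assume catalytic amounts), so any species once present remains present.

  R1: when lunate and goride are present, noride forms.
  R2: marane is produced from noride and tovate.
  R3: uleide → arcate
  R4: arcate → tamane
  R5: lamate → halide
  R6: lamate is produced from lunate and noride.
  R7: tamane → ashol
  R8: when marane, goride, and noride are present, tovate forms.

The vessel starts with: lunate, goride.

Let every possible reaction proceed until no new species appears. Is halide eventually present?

Yes

lunate and goride present → noride forms (R1).
lunate and noride present → lamate forms (R6).
lamate present → halide forms (R5).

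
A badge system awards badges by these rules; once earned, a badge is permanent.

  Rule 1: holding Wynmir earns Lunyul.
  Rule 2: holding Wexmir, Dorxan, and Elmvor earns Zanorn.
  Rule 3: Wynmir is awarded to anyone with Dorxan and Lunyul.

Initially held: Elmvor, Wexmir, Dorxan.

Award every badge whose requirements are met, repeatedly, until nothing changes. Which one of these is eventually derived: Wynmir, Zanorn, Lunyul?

Zanorn

With Wexmir, Dorxan, and Elmvor, Zanorn is earned (Rule 2).
Wynmir would need Dorxan and Lunyul (Rule 3), but Lunyul is never earned. Lunyul would need Wynmir (Rule 1), but Wynmir is never earned.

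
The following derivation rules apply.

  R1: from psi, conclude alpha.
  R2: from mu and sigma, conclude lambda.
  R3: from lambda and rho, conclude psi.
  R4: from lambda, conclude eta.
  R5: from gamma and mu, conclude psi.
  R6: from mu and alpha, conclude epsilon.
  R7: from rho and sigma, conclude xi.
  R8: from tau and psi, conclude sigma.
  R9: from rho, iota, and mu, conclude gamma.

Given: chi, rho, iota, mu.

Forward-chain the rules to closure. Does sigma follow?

sigma would need tau and psi (R8), but tau is never established.

No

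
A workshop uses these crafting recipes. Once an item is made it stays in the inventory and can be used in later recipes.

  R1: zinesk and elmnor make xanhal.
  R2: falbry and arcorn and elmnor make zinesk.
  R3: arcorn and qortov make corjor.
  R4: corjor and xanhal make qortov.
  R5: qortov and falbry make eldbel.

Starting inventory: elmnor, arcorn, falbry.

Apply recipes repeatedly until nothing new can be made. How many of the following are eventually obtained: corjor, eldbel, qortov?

corjor would need arcorn and qortov (R3), but qortov is never obtained.
eldbel would need qortov and falbry (R5), but qortov is never obtained.
qortov would need corjor and xanhal (R4), but corjor is never obtained.
None of the 3 are reached.

0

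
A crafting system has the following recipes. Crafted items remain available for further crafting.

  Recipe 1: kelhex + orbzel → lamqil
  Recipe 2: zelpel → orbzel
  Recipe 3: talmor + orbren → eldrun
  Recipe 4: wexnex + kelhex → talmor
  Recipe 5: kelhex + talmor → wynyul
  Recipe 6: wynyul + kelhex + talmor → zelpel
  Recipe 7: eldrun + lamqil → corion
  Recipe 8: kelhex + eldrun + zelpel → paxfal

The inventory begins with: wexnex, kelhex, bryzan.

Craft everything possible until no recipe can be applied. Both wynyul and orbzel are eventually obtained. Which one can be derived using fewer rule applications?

wynyul: wexnex + kelhex → talmor (Recipe 4). kelhex + talmor → wynyul (Recipe 5). [2 rule applications]
orbzel: Using Recipe 4, wexnex and kelhex make talmor. Using Recipe 5, kelhex and talmor make wynyul. Using Recipe 6, wynyul, kelhex, and talmor make zelpel. Using Recipe 2, zelpel makes orbzel. [4 rule applications]
wynyul needs fewer.

wynyul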